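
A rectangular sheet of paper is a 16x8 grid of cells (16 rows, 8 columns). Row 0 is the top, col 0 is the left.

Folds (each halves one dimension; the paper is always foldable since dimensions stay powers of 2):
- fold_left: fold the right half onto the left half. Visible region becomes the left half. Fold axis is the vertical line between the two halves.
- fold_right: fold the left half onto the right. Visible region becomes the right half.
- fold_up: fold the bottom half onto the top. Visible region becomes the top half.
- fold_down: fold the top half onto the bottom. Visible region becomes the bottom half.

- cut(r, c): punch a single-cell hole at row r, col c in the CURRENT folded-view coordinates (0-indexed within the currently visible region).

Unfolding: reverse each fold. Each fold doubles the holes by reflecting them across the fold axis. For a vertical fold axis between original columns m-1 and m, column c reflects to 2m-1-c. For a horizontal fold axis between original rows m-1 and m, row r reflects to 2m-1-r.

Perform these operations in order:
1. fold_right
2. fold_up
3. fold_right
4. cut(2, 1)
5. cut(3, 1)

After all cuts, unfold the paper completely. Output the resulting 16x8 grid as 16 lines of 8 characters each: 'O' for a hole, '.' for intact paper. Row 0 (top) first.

Op 1 fold_right: fold axis v@4; visible region now rows[0,16) x cols[4,8) = 16x4
Op 2 fold_up: fold axis h@8; visible region now rows[0,8) x cols[4,8) = 8x4
Op 3 fold_right: fold axis v@6; visible region now rows[0,8) x cols[6,8) = 8x2
Op 4 cut(2, 1): punch at orig (2,7); cuts so far [(2, 7)]; region rows[0,8) x cols[6,8) = 8x2
Op 5 cut(3, 1): punch at orig (3,7); cuts so far [(2, 7), (3, 7)]; region rows[0,8) x cols[6,8) = 8x2
Unfold 1 (reflect across v@6): 4 holes -> [(2, 4), (2, 7), (3, 4), (3, 7)]
Unfold 2 (reflect across h@8): 8 holes -> [(2, 4), (2, 7), (3, 4), (3, 7), (12, 4), (12, 7), (13, 4), (13, 7)]
Unfold 3 (reflect across v@4): 16 holes -> [(2, 0), (2, 3), (2, 4), (2, 7), (3, 0), (3, 3), (3, 4), (3, 7), (12, 0), (12, 3), (12, 4), (12, 7), (13, 0), (13, 3), (13, 4), (13, 7)]

Answer: ........
........
O..OO..O
O..OO..O
........
........
........
........
........
........
........
........
O..OO..O
O..OO..O
........
........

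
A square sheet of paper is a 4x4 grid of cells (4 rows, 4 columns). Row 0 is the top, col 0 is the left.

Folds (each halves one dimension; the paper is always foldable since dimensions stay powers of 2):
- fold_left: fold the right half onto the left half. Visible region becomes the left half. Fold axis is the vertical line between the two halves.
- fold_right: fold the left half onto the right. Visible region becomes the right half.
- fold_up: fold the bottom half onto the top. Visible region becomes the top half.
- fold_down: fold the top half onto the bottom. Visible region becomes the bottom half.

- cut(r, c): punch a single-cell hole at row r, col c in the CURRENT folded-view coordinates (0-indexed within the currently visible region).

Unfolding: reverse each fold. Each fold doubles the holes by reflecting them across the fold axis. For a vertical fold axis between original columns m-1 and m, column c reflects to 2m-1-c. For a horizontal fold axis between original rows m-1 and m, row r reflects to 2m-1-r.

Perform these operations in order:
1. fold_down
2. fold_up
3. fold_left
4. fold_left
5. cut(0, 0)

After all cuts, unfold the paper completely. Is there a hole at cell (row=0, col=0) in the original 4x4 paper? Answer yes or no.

Op 1 fold_down: fold axis h@2; visible region now rows[2,4) x cols[0,4) = 2x4
Op 2 fold_up: fold axis h@3; visible region now rows[2,3) x cols[0,4) = 1x4
Op 3 fold_left: fold axis v@2; visible region now rows[2,3) x cols[0,2) = 1x2
Op 4 fold_left: fold axis v@1; visible region now rows[2,3) x cols[0,1) = 1x1
Op 5 cut(0, 0): punch at orig (2,0); cuts so far [(2, 0)]; region rows[2,3) x cols[0,1) = 1x1
Unfold 1 (reflect across v@1): 2 holes -> [(2, 0), (2, 1)]
Unfold 2 (reflect across v@2): 4 holes -> [(2, 0), (2, 1), (2, 2), (2, 3)]
Unfold 3 (reflect across h@3): 8 holes -> [(2, 0), (2, 1), (2, 2), (2, 3), (3, 0), (3, 1), (3, 2), (3, 3)]
Unfold 4 (reflect across h@2): 16 holes -> [(0, 0), (0, 1), (0, 2), (0, 3), (1, 0), (1, 1), (1, 2), (1, 3), (2, 0), (2, 1), (2, 2), (2, 3), (3, 0), (3, 1), (3, 2), (3, 3)]
Holes: [(0, 0), (0, 1), (0, 2), (0, 3), (1, 0), (1, 1), (1, 2), (1, 3), (2, 0), (2, 1), (2, 2), (2, 3), (3, 0), (3, 1), (3, 2), (3, 3)]

Answer: yes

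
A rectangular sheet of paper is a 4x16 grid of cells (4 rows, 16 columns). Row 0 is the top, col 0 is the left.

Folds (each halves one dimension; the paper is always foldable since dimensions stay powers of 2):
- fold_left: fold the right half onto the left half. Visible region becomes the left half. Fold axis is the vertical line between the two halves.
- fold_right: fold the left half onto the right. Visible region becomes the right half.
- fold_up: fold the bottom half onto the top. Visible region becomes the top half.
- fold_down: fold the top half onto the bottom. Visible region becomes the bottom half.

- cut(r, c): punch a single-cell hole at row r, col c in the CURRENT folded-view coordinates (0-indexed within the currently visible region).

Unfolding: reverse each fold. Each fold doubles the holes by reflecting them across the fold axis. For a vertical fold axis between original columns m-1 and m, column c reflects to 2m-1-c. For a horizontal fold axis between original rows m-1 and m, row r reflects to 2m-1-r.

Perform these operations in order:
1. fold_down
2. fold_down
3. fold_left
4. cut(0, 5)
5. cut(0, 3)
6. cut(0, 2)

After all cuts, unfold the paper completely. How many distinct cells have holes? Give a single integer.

Answer: 24

Derivation:
Op 1 fold_down: fold axis h@2; visible region now rows[2,4) x cols[0,16) = 2x16
Op 2 fold_down: fold axis h@3; visible region now rows[3,4) x cols[0,16) = 1x16
Op 3 fold_left: fold axis v@8; visible region now rows[3,4) x cols[0,8) = 1x8
Op 4 cut(0, 5): punch at orig (3,5); cuts so far [(3, 5)]; region rows[3,4) x cols[0,8) = 1x8
Op 5 cut(0, 3): punch at orig (3,3); cuts so far [(3, 3), (3, 5)]; region rows[3,4) x cols[0,8) = 1x8
Op 6 cut(0, 2): punch at orig (3,2); cuts so far [(3, 2), (3, 3), (3, 5)]; region rows[3,4) x cols[0,8) = 1x8
Unfold 1 (reflect across v@8): 6 holes -> [(3, 2), (3, 3), (3, 5), (3, 10), (3, 12), (3, 13)]
Unfold 2 (reflect across h@3): 12 holes -> [(2, 2), (2, 3), (2, 5), (2, 10), (2, 12), (2, 13), (3, 2), (3, 3), (3, 5), (3, 10), (3, 12), (3, 13)]
Unfold 3 (reflect across h@2): 24 holes -> [(0, 2), (0, 3), (0, 5), (0, 10), (0, 12), (0, 13), (1, 2), (1, 3), (1, 5), (1, 10), (1, 12), (1, 13), (2, 2), (2, 3), (2, 5), (2, 10), (2, 12), (2, 13), (3, 2), (3, 3), (3, 5), (3, 10), (3, 12), (3, 13)]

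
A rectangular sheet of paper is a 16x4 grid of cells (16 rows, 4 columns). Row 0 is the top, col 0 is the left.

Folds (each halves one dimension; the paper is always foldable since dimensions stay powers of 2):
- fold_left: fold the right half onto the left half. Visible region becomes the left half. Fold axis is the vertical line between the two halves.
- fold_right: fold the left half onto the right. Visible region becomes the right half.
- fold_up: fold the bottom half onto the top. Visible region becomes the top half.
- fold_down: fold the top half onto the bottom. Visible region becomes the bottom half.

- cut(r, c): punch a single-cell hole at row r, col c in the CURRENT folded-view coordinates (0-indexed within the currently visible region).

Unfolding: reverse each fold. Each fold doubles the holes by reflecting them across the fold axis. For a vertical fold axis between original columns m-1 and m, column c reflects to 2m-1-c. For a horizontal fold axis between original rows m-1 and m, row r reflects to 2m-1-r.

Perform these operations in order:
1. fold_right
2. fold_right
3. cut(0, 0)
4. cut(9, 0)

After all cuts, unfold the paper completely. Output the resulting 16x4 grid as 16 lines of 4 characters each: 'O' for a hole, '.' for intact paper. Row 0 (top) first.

Answer: OOOO
....
....
....
....
....
....
....
....
OOOO
....
....
....
....
....
....

Derivation:
Op 1 fold_right: fold axis v@2; visible region now rows[0,16) x cols[2,4) = 16x2
Op 2 fold_right: fold axis v@3; visible region now rows[0,16) x cols[3,4) = 16x1
Op 3 cut(0, 0): punch at orig (0,3); cuts so far [(0, 3)]; region rows[0,16) x cols[3,4) = 16x1
Op 4 cut(9, 0): punch at orig (9,3); cuts so far [(0, 3), (9, 3)]; region rows[0,16) x cols[3,4) = 16x1
Unfold 1 (reflect across v@3): 4 holes -> [(0, 2), (0, 3), (9, 2), (9, 3)]
Unfold 2 (reflect across v@2): 8 holes -> [(0, 0), (0, 1), (0, 2), (0, 3), (9, 0), (9, 1), (9, 2), (9, 3)]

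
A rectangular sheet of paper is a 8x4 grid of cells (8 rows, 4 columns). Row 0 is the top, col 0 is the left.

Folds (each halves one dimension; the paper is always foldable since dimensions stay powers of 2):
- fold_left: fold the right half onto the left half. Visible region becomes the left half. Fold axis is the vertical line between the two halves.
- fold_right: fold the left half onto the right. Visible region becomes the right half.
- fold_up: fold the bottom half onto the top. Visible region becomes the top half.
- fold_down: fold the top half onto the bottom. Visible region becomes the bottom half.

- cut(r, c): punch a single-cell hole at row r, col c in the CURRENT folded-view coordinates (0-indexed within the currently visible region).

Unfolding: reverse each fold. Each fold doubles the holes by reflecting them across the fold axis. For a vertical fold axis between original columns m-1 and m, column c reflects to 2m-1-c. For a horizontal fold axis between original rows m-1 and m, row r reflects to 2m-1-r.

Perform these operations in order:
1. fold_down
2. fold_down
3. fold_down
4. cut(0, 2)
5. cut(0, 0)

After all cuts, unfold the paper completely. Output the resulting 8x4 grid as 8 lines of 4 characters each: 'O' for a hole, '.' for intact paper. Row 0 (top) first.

Op 1 fold_down: fold axis h@4; visible region now rows[4,8) x cols[0,4) = 4x4
Op 2 fold_down: fold axis h@6; visible region now rows[6,8) x cols[0,4) = 2x4
Op 3 fold_down: fold axis h@7; visible region now rows[7,8) x cols[0,4) = 1x4
Op 4 cut(0, 2): punch at orig (7,2); cuts so far [(7, 2)]; region rows[7,8) x cols[0,4) = 1x4
Op 5 cut(0, 0): punch at orig (7,0); cuts so far [(7, 0), (7, 2)]; region rows[7,8) x cols[0,4) = 1x4
Unfold 1 (reflect across h@7): 4 holes -> [(6, 0), (6, 2), (7, 0), (7, 2)]
Unfold 2 (reflect across h@6): 8 holes -> [(4, 0), (4, 2), (5, 0), (5, 2), (6, 0), (6, 2), (7, 0), (7, 2)]
Unfold 3 (reflect across h@4): 16 holes -> [(0, 0), (0, 2), (1, 0), (1, 2), (2, 0), (2, 2), (3, 0), (3, 2), (4, 0), (4, 2), (5, 0), (5, 2), (6, 0), (6, 2), (7, 0), (7, 2)]

Answer: O.O.
O.O.
O.O.
O.O.
O.O.
O.O.
O.O.
O.O.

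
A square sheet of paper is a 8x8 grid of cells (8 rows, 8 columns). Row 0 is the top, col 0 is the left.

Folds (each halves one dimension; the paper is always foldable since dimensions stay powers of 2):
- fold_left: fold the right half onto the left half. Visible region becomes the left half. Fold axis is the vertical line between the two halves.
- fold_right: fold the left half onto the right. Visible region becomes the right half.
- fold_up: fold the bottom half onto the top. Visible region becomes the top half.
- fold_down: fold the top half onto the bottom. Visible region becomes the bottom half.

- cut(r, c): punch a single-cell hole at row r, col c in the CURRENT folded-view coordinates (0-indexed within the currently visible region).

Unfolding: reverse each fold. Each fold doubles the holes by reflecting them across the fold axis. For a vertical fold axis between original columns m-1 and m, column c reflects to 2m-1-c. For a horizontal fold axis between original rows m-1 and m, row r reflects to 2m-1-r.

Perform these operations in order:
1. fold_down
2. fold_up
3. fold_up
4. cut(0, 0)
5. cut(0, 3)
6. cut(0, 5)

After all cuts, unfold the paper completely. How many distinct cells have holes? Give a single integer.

Op 1 fold_down: fold axis h@4; visible region now rows[4,8) x cols[0,8) = 4x8
Op 2 fold_up: fold axis h@6; visible region now rows[4,6) x cols[0,8) = 2x8
Op 3 fold_up: fold axis h@5; visible region now rows[4,5) x cols[0,8) = 1x8
Op 4 cut(0, 0): punch at orig (4,0); cuts so far [(4, 0)]; region rows[4,5) x cols[0,8) = 1x8
Op 5 cut(0, 3): punch at orig (4,3); cuts so far [(4, 0), (4, 3)]; region rows[4,5) x cols[0,8) = 1x8
Op 6 cut(0, 5): punch at orig (4,5); cuts so far [(4, 0), (4, 3), (4, 5)]; region rows[4,5) x cols[0,8) = 1x8
Unfold 1 (reflect across h@5): 6 holes -> [(4, 0), (4, 3), (4, 5), (5, 0), (5, 3), (5, 5)]
Unfold 2 (reflect across h@6): 12 holes -> [(4, 0), (4, 3), (4, 5), (5, 0), (5, 3), (5, 5), (6, 0), (6, 3), (6, 5), (7, 0), (7, 3), (7, 5)]
Unfold 3 (reflect across h@4): 24 holes -> [(0, 0), (0, 3), (0, 5), (1, 0), (1, 3), (1, 5), (2, 0), (2, 3), (2, 5), (3, 0), (3, 3), (3, 5), (4, 0), (4, 3), (4, 5), (5, 0), (5, 3), (5, 5), (6, 0), (6, 3), (6, 5), (7, 0), (7, 3), (7, 5)]

Answer: 24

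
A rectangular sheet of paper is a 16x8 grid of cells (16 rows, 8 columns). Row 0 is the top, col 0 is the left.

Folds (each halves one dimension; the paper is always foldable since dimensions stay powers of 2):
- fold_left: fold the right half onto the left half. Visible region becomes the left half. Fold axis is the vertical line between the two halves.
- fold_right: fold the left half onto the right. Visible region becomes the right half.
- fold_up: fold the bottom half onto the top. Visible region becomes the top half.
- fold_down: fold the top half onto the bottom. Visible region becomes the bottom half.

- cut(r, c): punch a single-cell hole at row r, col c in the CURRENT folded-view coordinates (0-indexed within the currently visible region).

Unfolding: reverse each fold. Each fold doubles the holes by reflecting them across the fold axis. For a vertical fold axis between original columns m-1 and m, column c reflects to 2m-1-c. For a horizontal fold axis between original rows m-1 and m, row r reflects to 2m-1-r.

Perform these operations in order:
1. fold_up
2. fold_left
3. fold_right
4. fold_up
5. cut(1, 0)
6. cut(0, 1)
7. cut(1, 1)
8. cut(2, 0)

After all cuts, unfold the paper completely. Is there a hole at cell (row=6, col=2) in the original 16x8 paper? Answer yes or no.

Answer: yes

Derivation:
Op 1 fold_up: fold axis h@8; visible region now rows[0,8) x cols[0,8) = 8x8
Op 2 fold_left: fold axis v@4; visible region now rows[0,8) x cols[0,4) = 8x4
Op 3 fold_right: fold axis v@2; visible region now rows[0,8) x cols[2,4) = 8x2
Op 4 fold_up: fold axis h@4; visible region now rows[0,4) x cols[2,4) = 4x2
Op 5 cut(1, 0): punch at orig (1,2); cuts so far [(1, 2)]; region rows[0,4) x cols[2,4) = 4x2
Op 6 cut(0, 1): punch at orig (0,3); cuts so far [(0, 3), (1, 2)]; region rows[0,4) x cols[2,4) = 4x2
Op 7 cut(1, 1): punch at orig (1,3); cuts so far [(0, 3), (1, 2), (1, 3)]; region rows[0,4) x cols[2,4) = 4x2
Op 8 cut(2, 0): punch at orig (2,2); cuts so far [(0, 3), (1, 2), (1, 3), (2, 2)]; region rows[0,4) x cols[2,4) = 4x2
Unfold 1 (reflect across h@4): 8 holes -> [(0, 3), (1, 2), (1, 3), (2, 2), (5, 2), (6, 2), (6, 3), (7, 3)]
Unfold 2 (reflect across v@2): 16 holes -> [(0, 0), (0, 3), (1, 0), (1, 1), (1, 2), (1, 3), (2, 1), (2, 2), (5, 1), (5, 2), (6, 0), (6, 1), (6, 2), (6, 3), (7, 0), (7, 3)]
Unfold 3 (reflect across v@4): 32 holes -> [(0, 0), (0, 3), (0, 4), (0, 7), (1, 0), (1, 1), (1, 2), (1, 3), (1, 4), (1, 5), (1, 6), (1, 7), (2, 1), (2, 2), (2, 5), (2, 6), (5, 1), (5, 2), (5, 5), (5, 6), (6, 0), (6, 1), (6, 2), (6, 3), (6, 4), (6, 5), (6, 6), (6, 7), (7, 0), (7, 3), (7, 4), (7, 7)]
Unfold 4 (reflect across h@8): 64 holes -> [(0, 0), (0, 3), (0, 4), (0, 7), (1, 0), (1, 1), (1, 2), (1, 3), (1, 4), (1, 5), (1, 6), (1, 7), (2, 1), (2, 2), (2, 5), (2, 6), (5, 1), (5, 2), (5, 5), (5, 6), (6, 0), (6, 1), (6, 2), (6, 3), (6, 4), (6, 5), (6, 6), (6, 7), (7, 0), (7, 3), (7, 4), (7, 7), (8, 0), (8, 3), (8, 4), (8, 7), (9, 0), (9, 1), (9, 2), (9, 3), (9, 4), (9, 5), (9, 6), (9, 7), (10, 1), (10, 2), (10, 5), (10, 6), (13, 1), (13, 2), (13, 5), (13, 6), (14, 0), (14, 1), (14, 2), (14, 3), (14, 4), (14, 5), (14, 6), (14, 7), (15, 0), (15, 3), (15, 4), (15, 7)]
Holes: [(0, 0), (0, 3), (0, 4), (0, 7), (1, 0), (1, 1), (1, 2), (1, 3), (1, 4), (1, 5), (1, 6), (1, 7), (2, 1), (2, 2), (2, 5), (2, 6), (5, 1), (5, 2), (5, 5), (5, 6), (6, 0), (6, 1), (6, 2), (6, 3), (6, 4), (6, 5), (6, 6), (6, 7), (7, 0), (7, 3), (7, 4), (7, 7), (8, 0), (8, 3), (8, 4), (8, 7), (9, 0), (9, 1), (9, 2), (9, 3), (9, 4), (9, 5), (9, 6), (9, 7), (10, 1), (10, 2), (10, 5), (10, 6), (13, 1), (13, 2), (13, 5), (13, 6), (14, 0), (14, 1), (14, 2), (14, 3), (14, 4), (14, 5), (14, 6), (14, 7), (15, 0), (15, 3), (15, 4), (15, 7)]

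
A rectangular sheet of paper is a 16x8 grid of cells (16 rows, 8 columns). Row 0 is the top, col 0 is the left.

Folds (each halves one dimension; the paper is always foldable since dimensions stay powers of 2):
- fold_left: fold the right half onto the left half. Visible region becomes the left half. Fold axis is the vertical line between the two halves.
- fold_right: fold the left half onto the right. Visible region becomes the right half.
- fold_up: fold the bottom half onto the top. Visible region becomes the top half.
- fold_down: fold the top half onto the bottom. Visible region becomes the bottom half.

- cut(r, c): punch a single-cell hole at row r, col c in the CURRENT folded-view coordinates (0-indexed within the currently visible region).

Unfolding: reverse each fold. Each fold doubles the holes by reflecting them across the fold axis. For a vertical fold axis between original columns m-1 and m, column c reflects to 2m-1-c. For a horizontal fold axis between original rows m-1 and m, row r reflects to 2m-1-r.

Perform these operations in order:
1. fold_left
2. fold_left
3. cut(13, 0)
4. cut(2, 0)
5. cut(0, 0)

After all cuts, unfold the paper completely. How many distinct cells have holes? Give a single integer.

Op 1 fold_left: fold axis v@4; visible region now rows[0,16) x cols[0,4) = 16x4
Op 2 fold_left: fold axis v@2; visible region now rows[0,16) x cols[0,2) = 16x2
Op 3 cut(13, 0): punch at orig (13,0); cuts so far [(13, 0)]; region rows[0,16) x cols[0,2) = 16x2
Op 4 cut(2, 0): punch at orig (2,0); cuts so far [(2, 0), (13, 0)]; region rows[0,16) x cols[0,2) = 16x2
Op 5 cut(0, 0): punch at orig (0,0); cuts so far [(0, 0), (2, 0), (13, 0)]; region rows[0,16) x cols[0,2) = 16x2
Unfold 1 (reflect across v@2): 6 holes -> [(0, 0), (0, 3), (2, 0), (2, 3), (13, 0), (13, 3)]
Unfold 2 (reflect across v@4): 12 holes -> [(0, 0), (0, 3), (0, 4), (0, 7), (2, 0), (2, 3), (2, 4), (2, 7), (13, 0), (13, 3), (13, 4), (13, 7)]

Answer: 12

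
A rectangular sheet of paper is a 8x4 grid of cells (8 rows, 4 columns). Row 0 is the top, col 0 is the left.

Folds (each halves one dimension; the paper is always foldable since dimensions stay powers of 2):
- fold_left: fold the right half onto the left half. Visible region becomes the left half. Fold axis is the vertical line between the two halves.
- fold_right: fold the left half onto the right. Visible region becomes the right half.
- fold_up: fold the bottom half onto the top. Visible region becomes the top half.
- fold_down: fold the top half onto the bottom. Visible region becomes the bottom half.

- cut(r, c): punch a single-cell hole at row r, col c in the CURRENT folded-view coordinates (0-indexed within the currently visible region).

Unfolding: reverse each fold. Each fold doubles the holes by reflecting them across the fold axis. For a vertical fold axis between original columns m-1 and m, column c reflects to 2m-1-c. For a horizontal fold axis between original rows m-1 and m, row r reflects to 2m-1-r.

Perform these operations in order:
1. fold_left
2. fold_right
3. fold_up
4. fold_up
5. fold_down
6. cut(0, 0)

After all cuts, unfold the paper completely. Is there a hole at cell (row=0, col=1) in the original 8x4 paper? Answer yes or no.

Op 1 fold_left: fold axis v@2; visible region now rows[0,8) x cols[0,2) = 8x2
Op 2 fold_right: fold axis v@1; visible region now rows[0,8) x cols[1,2) = 8x1
Op 3 fold_up: fold axis h@4; visible region now rows[0,4) x cols[1,2) = 4x1
Op 4 fold_up: fold axis h@2; visible region now rows[0,2) x cols[1,2) = 2x1
Op 5 fold_down: fold axis h@1; visible region now rows[1,2) x cols[1,2) = 1x1
Op 6 cut(0, 0): punch at orig (1,1); cuts so far [(1, 1)]; region rows[1,2) x cols[1,2) = 1x1
Unfold 1 (reflect across h@1): 2 holes -> [(0, 1), (1, 1)]
Unfold 2 (reflect across h@2): 4 holes -> [(0, 1), (1, 1), (2, 1), (3, 1)]
Unfold 3 (reflect across h@4): 8 holes -> [(0, 1), (1, 1), (2, 1), (3, 1), (4, 1), (5, 1), (6, 1), (7, 1)]
Unfold 4 (reflect across v@1): 16 holes -> [(0, 0), (0, 1), (1, 0), (1, 1), (2, 0), (2, 1), (3, 0), (3, 1), (4, 0), (4, 1), (5, 0), (5, 1), (6, 0), (6, 1), (7, 0), (7, 1)]
Unfold 5 (reflect across v@2): 32 holes -> [(0, 0), (0, 1), (0, 2), (0, 3), (1, 0), (1, 1), (1, 2), (1, 3), (2, 0), (2, 1), (2, 2), (2, 3), (3, 0), (3, 1), (3, 2), (3, 3), (4, 0), (4, 1), (4, 2), (4, 3), (5, 0), (5, 1), (5, 2), (5, 3), (6, 0), (6, 1), (6, 2), (6, 3), (7, 0), (7, 1), (7, 2), (7, 3)]
Holes: [(0, 0), (0, 1), (0, 2), (0, 3), (1, 0), (1, 1), (1, 2), (1, 3), (2, 0), (2, 1), (2, 2), (2, 3), (3, 0), (3, 1), (3, 2), (3, 3), (4, 0), (4, 1), (4, 2), (4, 3), (5, 0), (5, 1), (5, 2), (5, 3), (6, 0), (6, 1), (6, 2), (6, 3), (7, 0), (7, 1), (7, 2), (7, 3)]

Answer: yes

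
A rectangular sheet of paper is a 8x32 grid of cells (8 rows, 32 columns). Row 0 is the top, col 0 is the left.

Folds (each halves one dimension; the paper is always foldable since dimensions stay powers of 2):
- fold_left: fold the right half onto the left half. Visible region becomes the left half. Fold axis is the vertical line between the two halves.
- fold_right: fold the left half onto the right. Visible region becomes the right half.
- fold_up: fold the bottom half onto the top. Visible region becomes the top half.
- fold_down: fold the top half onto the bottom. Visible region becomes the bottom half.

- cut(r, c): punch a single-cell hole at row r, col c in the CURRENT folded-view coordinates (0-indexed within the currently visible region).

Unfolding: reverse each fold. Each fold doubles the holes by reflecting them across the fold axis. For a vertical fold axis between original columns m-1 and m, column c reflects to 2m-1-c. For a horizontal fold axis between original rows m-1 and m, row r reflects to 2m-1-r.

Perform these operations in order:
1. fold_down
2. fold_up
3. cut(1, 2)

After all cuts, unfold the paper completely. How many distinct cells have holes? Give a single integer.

Answer: 4

Derivation:
Op 1 fold_down: fold axis h@4; visible region now rows[4,8) x cols[0,32) = 4x32
Op 2 fold_up: fold axis h@6; visible region now rows[4,6) x cols[0,32) = 2x32
Op 3 cut(1, 2): punch at orig (5,2); cuts so far [(5, 2)]; region rows[4,6) x cols[0,32) = 2x32
Unfold 1 (reflect across h@6): 2 holes -> [(5, 2), (6, 2)]
Unfold 2 (reflect across h@4): 4 holes -> [(1, 2), (2, 2), (5, 2), (6, 2)]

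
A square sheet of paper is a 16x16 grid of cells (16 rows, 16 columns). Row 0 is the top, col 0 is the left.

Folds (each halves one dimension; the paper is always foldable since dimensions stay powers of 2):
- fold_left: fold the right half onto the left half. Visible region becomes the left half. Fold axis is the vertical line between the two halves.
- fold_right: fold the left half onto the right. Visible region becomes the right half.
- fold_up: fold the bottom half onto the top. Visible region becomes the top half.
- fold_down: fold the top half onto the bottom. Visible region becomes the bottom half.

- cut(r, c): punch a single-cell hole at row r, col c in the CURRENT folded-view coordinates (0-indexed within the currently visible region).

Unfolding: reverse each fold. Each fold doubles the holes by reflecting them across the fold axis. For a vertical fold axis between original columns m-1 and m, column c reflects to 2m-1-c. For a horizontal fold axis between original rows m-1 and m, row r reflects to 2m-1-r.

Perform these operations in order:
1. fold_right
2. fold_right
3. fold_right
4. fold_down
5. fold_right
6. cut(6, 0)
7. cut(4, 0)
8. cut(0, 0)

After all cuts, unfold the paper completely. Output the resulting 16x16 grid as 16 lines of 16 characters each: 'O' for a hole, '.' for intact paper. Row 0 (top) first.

Answer: ................
OOOOOOOOOOOOOOOO
................
OOOOOOOOOOOOOOOO
................
................
................
OOOOOOOOOOOOOOOO
OOOOOOOOOOOOOOOO
................
................
................
OOOOOOOOOOOOOOOO
................
OOOOOOOOOOOOOOOO
................

Derivation:
Op 1 fold_right: fold axis v@8; visible region now rows[0,16) x cols[8,16) = 16x8
Op 2 fold_right: fold axis v@12; visible region now rows[0,16) x cols[12,16) = 16x4
Op 3 fold_right: fold axis v@14; visible region now rows[0,16) x cols[14,16) = 16x2
Op 4 fold_down: fold axis h@8; visible region now rows[8,16) x cols[14,16) = 8x2
Op 5 fold_right: fold axis v@15; visible region now rows[8,16) x cols[15,16) = 8x1
Op 6 cut(6, 0): punch at orig (14,15); cuts so far [(14, 15)]; region rows[8,16) x cols[15,16) = 8x1
Op 7 cut(4, 0): punch at orig (12,15); cuts so far [(12, 15), (14, 15)]; region rows[8,16) x cols[15,16) = 8x1
Op 8 cut(0, 0): punch at orig (8,15); cuts so far [(8, 15), (12, 15), (14, 15)]; region rows[8,16) x cols[15,16) = 8x1
Unfold 1 (reflect across v@15): 6 holes -> [(8, 14), (8, 15), (12, 14), (12, 15), (14, 14), (14, 15)]
Unfold 2 (reflect across h@8): 12 holes -> [(1, 14), (1, 15), (3, 14), (3, 15), (7, 14), (7, 15), (8, 14), (8, 15), (12, 14), (12, 15), (14, 14), (14, 15)]
Unfold 3 (reflect across v@14): 24 holes -> [(1, 12), (1, 13), (1, 14), (1, 15), (3, 12), (3, 13), (3, 14), (3, 15), (7, 12), (7, 13), (7, 14), (7, 15), (8, 12), (8, 13), (8, 14), (8, 15), (12, 12), (12, 13), (12, 14), (12, 15), (14, 12), (14, 13), (14, 14), (14, 15)]
Unfold 4 (reflect across v@12): 48 holes -> [(1, 8), (1, 9), (1, 10), (1, 11), (1, 12), (1, 13), (1, 14), (1, 15), (3, 8), (3, 9), (3, 10), (3, 11), (3, 12), (3, 13), (3, 14), (3, 15), (7, 8), (7, 9), (7, 10), (7, 11), (7, 12), (7, 13), (7, 14), (7, 15), (8, 8), (8, 9), (8, 10), (8, 11), (8, 12), (8, 13), (8, 14), (8, 15), (12, 8), (12, 9), (12, 10), (12, 11), (12, 12), (12, 13), (12, 14), (12, 15), (14, 8), (14, 9), (14, 10), (14, 11), (14, 12), (14, 13), (14, 14), (14, 15)]
Unfold 5 (reflect across v@8): 96 holes -> [(1, 0), (1, 1), (1, 2), (1, 3), (1, 4), (1, 5), (1, 6), (1, 7), (1, 8), (1, 9), (1, 10), (1, 11), (1, 12), (1, 13), (1, 14), (1, 15), (3, 0), (3, 1), (3, 2), (3, 3), (3, 4), (3, 5), (3, 6), (3, 7), (3, 8), (3, 9), (3, 10), (3, 11), (3, 12), (3, 13), (3, 14), (3, 15), (7, 0), (7, 1), (7, 2), (7, 3), (7, 4), (7, 5), (7, 6), (7, 7), (7, 8), (7, 9), (7, 10), (7, 11), (7, 12), (7, 13), (7, 14), (7, 15), (8, 0), (8, 1), (8, 2), (8, 3), (8, 4), (8, 5), (8, 6), (8, 7), (8, 8), (8, 9), (8, 10), (8, 11), (8, 12), (8, 13), (8, 14), (8, 15), (12, 0), (12, 1), (12, 2), (12, 3), (12, 4), (12, 5), (12, 6), (12, 7), (12, 8), (12, 9), (12, 10), (12, 11), (12, 12), (12, 13), (12, 14), (12, 15), (14, 0), (14, 1), (14, 2), (14, 3), (14, 4), (14, 5), (14, 6), (14, 7), (14, 8), (14, 9), (14, 10), (14, 11), (14, 12), (14, 13), (14, 14), (14, 15)]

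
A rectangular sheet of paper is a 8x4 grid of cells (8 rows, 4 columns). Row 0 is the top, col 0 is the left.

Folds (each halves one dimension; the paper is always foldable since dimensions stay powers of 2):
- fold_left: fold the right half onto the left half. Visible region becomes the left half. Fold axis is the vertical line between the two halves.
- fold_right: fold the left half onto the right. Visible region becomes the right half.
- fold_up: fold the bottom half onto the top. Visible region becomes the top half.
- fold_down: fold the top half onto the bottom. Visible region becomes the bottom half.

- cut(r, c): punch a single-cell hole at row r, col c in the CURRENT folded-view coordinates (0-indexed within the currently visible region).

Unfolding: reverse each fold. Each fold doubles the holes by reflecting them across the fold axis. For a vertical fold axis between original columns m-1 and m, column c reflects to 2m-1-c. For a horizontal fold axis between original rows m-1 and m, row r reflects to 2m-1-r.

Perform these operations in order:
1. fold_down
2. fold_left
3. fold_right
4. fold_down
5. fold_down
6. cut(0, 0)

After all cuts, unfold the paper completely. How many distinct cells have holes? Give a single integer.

Answer: 32

Derivation:
Op 1 fold_down: fold axis h@4; visible region now rows[4,8) x cols[0,4) = 4x4
Op 2 fold_left: fold axis v@2; visible region now rows[4,8) x cols[0,2) = 4x2
Op 3 fold_right: fold axis v@1; visible region now rows[4,8) x cols[1,2) = 4x1
Op 4 fold_down: fold axis h@6; visible region now rows[6,8) x cols[1,2) = 2x1
Op 5 fold_down: fold axis h@7; visible region now rows[7,8) x cols[1,2) = 1x1
Op 6 cut(0, 0): punch at orig (7,1); cuts so far [(7, 1)]; region rows[7,8) x cols[1,2) = 1x1
Unfold 1 (reflect across h@7): 2 holes -> [(6, 1), (7, 1)]
Unfold 2 (reflect across h@6): 4 holes -> [(4, 1), (5, 1), (6, 1), (7, 1)]
Unfold 3 (reflect across v@1): 8 holes -> [(4, 0), (4, 1), (5, 0), (5, 1), (6, 0), (6, 1), (7, 0), (7, 1)]
Unfold 4 (reflect across v@2): 16 holes -> [(4, 0), (4, 1), (4, 2), (4, 3), (5, 0), (5, 1), (5, 2), (5, 3), (6, 0), (6, 1), (6, 2), (6, 3), (7, 0), (7, 1), (7, 2), (7, 3)]
Unfold 5 (reflect across h@4): 32 holes -> [(0, 0), (0, 1), (0, 2), (0, 3), (1, 0), (1, 1), (1, 2), (1, 3), (2, 0), (2, 1), (2, 2), (2, 3), (3, 0), (3, 1), (3, 2), (3, 3), (4, 0), (4, 1), (4, 2), (4, 3), (5, 0), (5, 1), (5, 2), (5, 3), (6, 0), (6, 1), (6, 2), (6, 3), (7, 0), (7, 1), (7, 2), (7, 3)]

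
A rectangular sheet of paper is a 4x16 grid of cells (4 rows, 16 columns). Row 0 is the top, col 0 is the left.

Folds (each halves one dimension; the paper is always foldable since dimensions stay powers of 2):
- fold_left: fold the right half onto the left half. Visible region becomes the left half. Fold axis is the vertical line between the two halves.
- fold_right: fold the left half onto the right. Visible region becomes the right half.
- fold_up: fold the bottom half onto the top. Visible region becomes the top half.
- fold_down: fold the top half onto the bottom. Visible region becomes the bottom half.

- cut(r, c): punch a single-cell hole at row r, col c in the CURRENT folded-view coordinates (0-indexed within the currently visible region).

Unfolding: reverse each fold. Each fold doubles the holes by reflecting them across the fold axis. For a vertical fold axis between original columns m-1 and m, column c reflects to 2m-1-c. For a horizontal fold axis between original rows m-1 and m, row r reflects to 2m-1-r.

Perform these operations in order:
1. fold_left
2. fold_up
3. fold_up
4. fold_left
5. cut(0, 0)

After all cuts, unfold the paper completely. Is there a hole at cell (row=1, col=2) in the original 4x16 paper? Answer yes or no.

Answer: no

Derivation:
Op 1 fold_left: fold axis v@8; visible region now rows[0,4) x cols[0,8) = 4x8
Op 2 fold_up: fold axis h@2; visible region now rows[0,2) x cols[0,8) = 2x8
Op 3 fold_up: fold axis h@1; visible region now rows[0,1) x cols[0,8) = 1x8
Op 4 fold_left: fold axis v@4; visible region now rows[0,1) x cols[0,4) = 1x4
Op 5 cut(0, 0): punch at orig (0,0); cuts so far [(0, 0)]; region rows[0,1) x cols[0,4) = 1x4
Unfold 1 (reflect across v@4): 2 holes -> [(0, 0), (0, 7)]
Unfold 2 (reflect across h@1): 4 holes -> [(0, 0), (0, 7), (1, 0), (1, 7)]
Unfold 3 (reflect across h@2): 8 holes -> [(0, 0), (0, 7), (1, 0), (1, 7), (2, 0), (2, 7), (3, 0), (3, 7)]
Unfold 4 (reflect across v@8): 16 holes -> [(0, 0), (0, 7), (0, 8), (0, 15), (1, 0), (1, 7), (1, 8), (1, 15), (2, 0), (2, 7), (2, 8), (2, 15), (3, 0), (3, 7), (3, 8), (3, 15)]
Holes: [(0, 0), (0, 7), (0, 8), (0, 15), (1, 0), (1, 7), (1, 8), (1, 15), (2, 0), (2, 7), (2, 8), (2, 15), (3, 0), (3, 7), (3, 8), (3, 15)]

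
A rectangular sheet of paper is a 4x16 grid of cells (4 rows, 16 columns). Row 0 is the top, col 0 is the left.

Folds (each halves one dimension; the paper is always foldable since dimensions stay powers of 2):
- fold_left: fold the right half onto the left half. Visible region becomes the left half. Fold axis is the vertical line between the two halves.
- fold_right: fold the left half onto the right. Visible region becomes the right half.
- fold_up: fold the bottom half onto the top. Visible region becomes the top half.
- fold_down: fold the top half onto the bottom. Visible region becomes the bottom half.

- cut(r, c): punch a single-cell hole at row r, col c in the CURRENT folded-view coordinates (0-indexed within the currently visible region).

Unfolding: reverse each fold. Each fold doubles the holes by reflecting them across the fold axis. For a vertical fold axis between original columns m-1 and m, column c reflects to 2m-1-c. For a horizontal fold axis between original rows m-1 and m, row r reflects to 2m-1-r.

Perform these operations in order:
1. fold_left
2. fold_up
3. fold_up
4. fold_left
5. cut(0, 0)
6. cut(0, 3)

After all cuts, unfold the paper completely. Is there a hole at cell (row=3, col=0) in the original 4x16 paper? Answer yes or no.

Answer: yes

Derivation:
Op 1 fold_left: fold axis v@8; visible region now rows[0,4) x cols[0,8) = 4x8
Op 2 fold_up: fold axis h@2; visible region now rows[0,2) x cols[0,8) = 2x8
Op 3 fold_up: fold axis h@1; visible region now rows[0,1) x cols[0,8) = 1x8
Op 4 fold_left: fold axis v@4; visible region now rows[0,1) x cols[0,4) = 1x4
Op 5 cut(0, 0): punch at orig (0,0); cuts so far [(0, 0)]; region rows[0,1) x cols[0,4) = 1x4
Op 6 cut(0, 3): punch at orig (0,3); cuts so far [(0, 0), (0, 3)]; region rows[0,1) x cols[0,4) = 1x4
Unfold 1 (reflect across v@4): 4 holes -> [(0, 0), (0, 3), (0, 4), (0, 7)]
Unfold 2 (reflect across h@1): 8 holes -> [(0, 0), (0, 3), (0, 4), (0, 7), (1, 0), (1, 3), (1, 4), (1, 7)]
Unfold 3 (reflect across h@2): 16 holes -> [(0, 0), (0, 3), (0, 4), (0, 7), (1, 0), (1, 3), (1, 4), (1, 7), (2, 0), (2, 3), (2, 4), (2, 7), (3, 0), (3, 3), (3, 4), (3, 7)]
Unfold 4 (reflect across v@8): 32 holes -> [(0, 0), (0, 3), (0, 4), (0, 7), (0, 8), (0, 11), (0, 12), (0, 15), (1, 0), (1, 3), (1, 4), (1, 7), (1, 8), (1, 11), (1, 12), (1, 15), (2, 0), (2, 3), (2, 4), (2, 7), (2, 8), (2, 11), (2, 12), (2, 15), (3, 0), (3, 3), (3, 4), (3, 7), (3, 8), (3, 11), (3, 12), (3, 15)]
Holes: [(0, 0), (0, 3), (0, 4), (0, 7), (0, 8), (0, 11), (0, 12), (0, 15), (1, 0), (1, 3), (1, 4), (1, 7), (1, 8), (1, 11), (1, 12), (1, 15), (2, 0), (2, 3), (2, 4), (2, 7), (2, 8), (2, 11), (2, 12), (2, 15), (3, 0), (3, 3), (3, 4), (3, 7), (3, 8), (3, 11), (3, 12), (3, 15)]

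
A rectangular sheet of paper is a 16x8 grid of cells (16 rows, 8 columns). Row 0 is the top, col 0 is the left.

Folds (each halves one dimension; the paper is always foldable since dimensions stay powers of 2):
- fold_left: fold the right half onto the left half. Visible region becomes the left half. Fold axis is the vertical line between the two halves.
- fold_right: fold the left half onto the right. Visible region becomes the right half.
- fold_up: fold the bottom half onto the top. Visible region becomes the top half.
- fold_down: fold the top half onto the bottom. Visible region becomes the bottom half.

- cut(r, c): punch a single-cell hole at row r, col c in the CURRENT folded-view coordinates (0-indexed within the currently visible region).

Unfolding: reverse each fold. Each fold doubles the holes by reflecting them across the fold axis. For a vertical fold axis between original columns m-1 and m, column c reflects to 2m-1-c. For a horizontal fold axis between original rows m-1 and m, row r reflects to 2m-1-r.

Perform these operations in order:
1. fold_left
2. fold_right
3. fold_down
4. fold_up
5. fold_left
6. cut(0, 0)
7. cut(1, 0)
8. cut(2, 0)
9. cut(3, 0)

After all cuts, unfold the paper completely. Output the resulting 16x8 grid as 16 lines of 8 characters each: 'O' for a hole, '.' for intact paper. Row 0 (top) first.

Answer: OOOOOOOO
OOOOOOOO
OOOOOOOO
OOOOOOOO
OOOOOOOO
OOOOOOOO
OOOOOOOO
OOOOOOOO
OOOOOOOO
OOOOOOOO
OOOOOOOO
OOOOOOOO
OOOOOOOO
OOOOOOOO
OOOOOOOO
OOOOOOOO

Derivation:
Op 1 fold_left: fold axis v@4; visible region now rows[0,16) x cols[0,4) = 16x4
Op 2 fold_right: fold axis v@2; visible region now rows[0,16) x cols[2,4) = 16x2
Op 3 fold_down: fold axis h@8; visible region now rows[8,16) x cols[2,4) = 8x2
Op 4 fold_up: fold axis h@12; visible region now rows[8,12) x cols[2,4) = 4x2
Op 5 fold_left: fold axis v@3; visible region now rows[8,12) x cols[2,3) = 4x1
Op 6 cut(0, 0): punch at orig (8,2); cuts so far [(8, 2)]; region rows[8,12) x cols[2,3) = 4x1
Op 7 cut(1, 0): punch at orig (9,2); cuts so far [(8, 2), (9, 2)]; region rows[8,12) x cols[2,3) = 4x1
Op 8 cut(2, 0): punch at orig (10,2); cuts so far [(8, 2), (9, 2), (10, 2)]; region rows[8,12) x cols[2,3) = 4x1
Op 9 cut(3, 0): punch at orig (11,2); cuts so far [(8, 2), (9, 2), (10, 2), (11, 2)]; region rows[8,12) x cols[2,3) = 4x1
Unfold 1 (reflect across v@3): 8 holes -> [(8, 2), (8, 3), (9, 2), (9, 3), (10, 2), (10, 3), (11, 2), (11, 3)]
Unfold 2 (reflect across h@12): 16 holes -> [(8, 2), (8, 3), (9, 2), (9, 3), (10, 2), (10, 3), (11, 2), (11, 3), (12, 2), (12, 3), (13, 2), (13, 3), (14, 2), (14, 3), (15, 2), (15, 3)]
Unfold 3 (reflect across h@8): 32 holes -> [(0, 2), (0, 3), (1, 2), (1, 3), (2, 2), (2, 3), (3, 2), (3, 3), (4, 2), (4, 3), (5, 2), (5, 3), (6, 2), (6, 3), (7, 2), (7, 3), (8, 2), (8, 3), (9, 2), (9, 3), (10, 2), (10, 3), (11, 2), (11, 3), (12, 2), (12, 3), (13, 2), (13, 3), (14, 2), (14, 3), (15, 2), (15, 3)]
Unfold 4 (reflect across v@2): 64 holes -> [(0, 0), (0, 1), (0, 2), (0, 3), (1, 0), (1, 1), (1, 2), (1, 3), (2, 0), (2, 1), (2, 2), (2, 3), (3, 0), (3, 1), (3, 2), (3, 3), (4, 0), (4, 1), (4, 2), (4, 3), (5, 0), (5, 1), (5, 2), (5, 3), (6, 0), (6, 1), (6, 2), (6, 3), (7, 0), (7, 1), (7, 2), (7, 3), (8, 0), (8, 1), (8, 2), (8, 3), (9, 0), (9, 1), (9, 2), (9, 3), (10, 0), (10, 1), (10, 2), (10, 3), (11, 0), (11, 1), (11, 2), (11, 3), (12, 0), (12, 1), (12, 2), (12, 3), (13, 0), (13, 1), (13, 2), (13, 3), (14, 0), (14, 1), (14, 2), (14, 3), (15, 0), (15, 1), (15, 2), (15, 3)]
Unfold 5 (reflect across v@4): 128 holes -> [(0, 0), (0, 1), (0, 2), (0, 3), (0, 4), (0, 5), (0, 6), (0, 7), (1, 0), (1, 1), (1, 2), (1, 3), (1, 4), (1, 5), (1, 6), (1, 7), (2, 0), (2, 1), (2, 2), (2, 3), (2, 4), (2, 5), (2, 6), (2, 7), (3, 0), (3, 1), (3, 2), (3, 3), (3, 4), (3, 5), (3, 6), (3, 7), (4, 0), (4, 1), (4, 2), (4, 3), (4, 4), (4, 5), (4, 6), (4, 7), (5, 0), (5, 1), (5, 2), (5, 3), (5, 4), (5, 5), (5, 6), (5, 7), (6, 0), (6, 1), (6, 2), (6, 3), (6, 4), (6, 5), (6, 6), (6, 7), (7, 0), (7, 1), (7, 2), (7, 3), (7, 4), (7, 5), (7, 6), (7, 7), (8, 0), (8, 1), (8, 2), (8, 3), (8, 4), (8, 5), (8, 6), (8, 7), (9, 0), (9, 1), (9, 2), (9, 3), (9, 4), (9, 5), (9, 6), (9, 7), (10, 0), (10, 1), (10, 2), (10, 3), (10, 4), (10, 5), (10, 6), (10, 7), (11, 0), (11, 1), (11, 2), (11, 3), (11, 4), (11, 5), (11, 6), (11, 7), (12, 0), (12, 1), (12, 2), (12, 3), (12, 4), (12, 5), (12, 6), (12, 7), (13, 0), (13, 1), (13, 2), (13, 3), (13, 4), (13, 5), (13, 6), (13, 7), (14, 0), (14, 1), (14, 2), (14, 3), (14, 4), (14, 5), (14, 6), (14, 7), (15, 0), (15, 1), (15, 2), (15, 3), (15, 4), (15, 5), (15, 6), (15, 7)]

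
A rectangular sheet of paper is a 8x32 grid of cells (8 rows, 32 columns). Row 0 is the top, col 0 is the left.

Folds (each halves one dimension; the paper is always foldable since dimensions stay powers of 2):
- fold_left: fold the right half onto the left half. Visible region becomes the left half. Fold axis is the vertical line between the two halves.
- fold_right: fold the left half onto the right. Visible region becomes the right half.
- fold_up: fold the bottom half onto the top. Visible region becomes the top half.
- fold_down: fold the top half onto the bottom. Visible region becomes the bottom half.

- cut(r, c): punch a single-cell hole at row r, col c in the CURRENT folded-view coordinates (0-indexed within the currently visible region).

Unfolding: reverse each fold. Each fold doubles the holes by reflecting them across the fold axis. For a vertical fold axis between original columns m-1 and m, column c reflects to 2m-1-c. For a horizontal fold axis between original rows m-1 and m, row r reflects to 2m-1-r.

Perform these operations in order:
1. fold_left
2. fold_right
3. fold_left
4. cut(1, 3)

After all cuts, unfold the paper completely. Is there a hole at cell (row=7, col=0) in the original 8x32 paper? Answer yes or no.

Answer: no

Derivation:
Op 1 fold_left: fold axis v@16; visible region now rows[0,8) x cols[0,16) = 8x16
Op 2 fold_right: fold axis v@8; visible region now rows[0,8) x cols[8,16) = 8x8
Op 3 fold_left: fold axis v@12; visible region now rows[0,8) x cols[8,12) = 8x4
Op 4 cut(1, 3): punch at orig (1,11); cuts so far [(1, 11)]; region rows[0,8) x cols[8,12) = 8x4
Unfold 1 (reflect across v@12): 2 holes -> [(1, 11), (1, 12)]
Unfold 2 (reflect across v@8): 4 holes -> [(1, 3), (1, 4), (1, 11), (1, 12)]
Unfold 3 (reflect across v@16): 8 holes -> [(1, 3), (1, 4), (1, 11), (1, 12), (1, 19), (1, 20), (1, 27), (1, 28)]
Holes: [(1, 3), (1, 4), (1, 11), (1, 12), (1, 19), (1, 20), (1, 27), (1, 28)]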